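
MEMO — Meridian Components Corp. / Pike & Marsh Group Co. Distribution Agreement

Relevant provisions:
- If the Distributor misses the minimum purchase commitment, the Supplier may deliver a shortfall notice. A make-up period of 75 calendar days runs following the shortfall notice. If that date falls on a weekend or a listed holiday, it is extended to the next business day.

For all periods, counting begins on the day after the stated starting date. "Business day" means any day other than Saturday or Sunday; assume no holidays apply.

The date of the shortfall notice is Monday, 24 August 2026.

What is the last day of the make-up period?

Adding 75 calendar days to 24 August 2026 gives 7 November 2026, which is the last day of the make-up period. That falls on a Saturday, so it rolls to the next business day, Monday, 9 November 2026.

9 November 2026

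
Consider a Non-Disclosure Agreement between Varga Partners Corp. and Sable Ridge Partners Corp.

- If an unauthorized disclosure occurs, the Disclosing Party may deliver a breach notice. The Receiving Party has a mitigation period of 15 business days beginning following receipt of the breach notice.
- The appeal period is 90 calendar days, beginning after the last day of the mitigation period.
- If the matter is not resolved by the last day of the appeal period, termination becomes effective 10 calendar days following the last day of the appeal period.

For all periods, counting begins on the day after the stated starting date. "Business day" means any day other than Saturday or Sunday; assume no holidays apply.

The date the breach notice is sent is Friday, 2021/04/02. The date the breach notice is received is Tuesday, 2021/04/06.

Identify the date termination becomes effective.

2021/08/05

The last day of the mitigation period: counting 15 business days from Tuesday, 2021/04/06 (Apr 7, Apr 8, Apr 9, Apr 12, …, Apr 23, Apr 26, Apr 27, skipping weekends) reaches Tuesday, 2021/04/27.
The last day of the appeal period: 90 calendar days after 2021/04/27 is 2021/07/26.
The date termination becomes effective: 2021/07/26 + 10 days = 2021/08/05.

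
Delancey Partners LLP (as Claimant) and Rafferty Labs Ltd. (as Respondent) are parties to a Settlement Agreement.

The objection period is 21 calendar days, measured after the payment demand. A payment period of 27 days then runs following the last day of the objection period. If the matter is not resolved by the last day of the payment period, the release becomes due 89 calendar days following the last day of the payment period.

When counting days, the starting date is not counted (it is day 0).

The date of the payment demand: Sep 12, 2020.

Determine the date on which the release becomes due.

Jan 27, 2021

Adding 21 calendar days to Sep 12, 2020 gives Oct 3, 2020, which is the last day of the objection period.
The last day of the payment period: Oct 3, 2020 + 27 days = Oct 30, 2020.
Adding 89 calendar days to Oct 30, 2020 gives Jan 27, 2021, which is the date on which the release becomes due.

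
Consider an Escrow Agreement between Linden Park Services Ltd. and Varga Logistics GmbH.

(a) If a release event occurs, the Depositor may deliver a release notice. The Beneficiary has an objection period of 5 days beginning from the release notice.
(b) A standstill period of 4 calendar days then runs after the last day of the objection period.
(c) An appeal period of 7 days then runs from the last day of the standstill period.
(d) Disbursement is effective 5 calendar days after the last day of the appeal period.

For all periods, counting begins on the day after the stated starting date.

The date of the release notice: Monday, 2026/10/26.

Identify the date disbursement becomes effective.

The last day of the objection period: 5 calendar days after 2026/10/26 is 2026/10/31.
The last day of the standstill period: 2026/10/31 + 4 days = 2026/11/04.
The last day of the appeal period: 7 calendar days after 2026/11/04 is 2026/11/11.
Adding 5 calendar days to 2026/11/11 gives 2026/11/16, which is the date disbursement becomes effective.

2026/11/16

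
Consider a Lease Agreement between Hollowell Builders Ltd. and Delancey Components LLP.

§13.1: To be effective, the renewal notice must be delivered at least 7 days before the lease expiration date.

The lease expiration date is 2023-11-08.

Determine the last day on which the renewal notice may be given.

2023-11-01

Counting back 7 calendar days from 2023-11-08 gives 2023-11-01.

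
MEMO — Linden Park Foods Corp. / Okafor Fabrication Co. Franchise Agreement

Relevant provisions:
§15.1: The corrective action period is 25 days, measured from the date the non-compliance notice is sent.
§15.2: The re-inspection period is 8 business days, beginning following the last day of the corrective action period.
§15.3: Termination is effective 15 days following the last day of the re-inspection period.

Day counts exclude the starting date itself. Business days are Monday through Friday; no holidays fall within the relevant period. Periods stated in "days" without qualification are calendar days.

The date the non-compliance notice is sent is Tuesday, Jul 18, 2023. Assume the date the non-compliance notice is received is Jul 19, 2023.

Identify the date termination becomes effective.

Sep 7, 2023

The last day of the corrective action period: Jul 18, 2023 + 25 days = Aug 12, 2023.
From Saturday, Aug 12, 2023, 8 business days (Aug 14, Aug 15, Aug 16, Aug 17, Aug 18, Aug 21, Aug 22, Aug 23, skipping weekends) brings us to Wednesday, Aug 23, 2023, which is the last day of the re-inspection period.
The date termination becomes effective: Aug 23, 2023 + 15 days = Sep 7, 2023.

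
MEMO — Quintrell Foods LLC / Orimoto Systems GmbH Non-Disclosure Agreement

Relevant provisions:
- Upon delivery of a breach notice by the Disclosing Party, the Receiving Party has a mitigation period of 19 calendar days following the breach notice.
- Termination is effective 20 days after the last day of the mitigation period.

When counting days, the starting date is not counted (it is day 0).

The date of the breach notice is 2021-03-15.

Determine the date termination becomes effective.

The last day of the mitigation period: 2021-03-15 + 19 days = 2021-04-03.
Adding 20 calendar days to 2021-04-03 gives 2021-04-23, which is the date termination becomes effective.

2021-04-23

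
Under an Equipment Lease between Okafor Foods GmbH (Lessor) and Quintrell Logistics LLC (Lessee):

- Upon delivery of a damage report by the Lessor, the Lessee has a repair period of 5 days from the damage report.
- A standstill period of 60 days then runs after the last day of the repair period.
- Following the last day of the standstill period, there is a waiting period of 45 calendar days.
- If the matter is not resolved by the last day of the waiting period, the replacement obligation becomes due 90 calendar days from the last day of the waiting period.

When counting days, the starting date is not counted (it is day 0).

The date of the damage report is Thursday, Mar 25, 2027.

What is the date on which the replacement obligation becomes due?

The last day of the repair period: 5 calendar days after Mar 25, 2027 is Mar 30, 2027.
The last day of the standstill period: 60 calendar days after Mar 30, 2027 is May 29, 2027.
The last day of the waiting period: May 29, 2027 + 45 days = Jul 13, 2027.
The date on which the replacement obligation becomes due: Jul 13, 2027 + 90 days = Oct 11, 2027.

Oct 11, 2027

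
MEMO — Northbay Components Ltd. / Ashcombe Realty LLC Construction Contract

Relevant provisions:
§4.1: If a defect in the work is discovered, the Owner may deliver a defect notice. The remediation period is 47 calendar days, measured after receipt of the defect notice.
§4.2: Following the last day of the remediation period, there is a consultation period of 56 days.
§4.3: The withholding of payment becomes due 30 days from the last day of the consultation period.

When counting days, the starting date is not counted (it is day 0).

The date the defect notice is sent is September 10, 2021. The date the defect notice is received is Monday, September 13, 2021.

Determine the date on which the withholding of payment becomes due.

Adding 47 calendar days to September 13, 2021 gives October 30, 2021, which is the last day of the remediation period.
The last day of the consultation period: 56 calendar days after October 30, 2021 is December 25, 2021.
The date on which the withholding of payment becomes due: December 25, 2021 + 30 days = January 24, 2022.

January 24, 2022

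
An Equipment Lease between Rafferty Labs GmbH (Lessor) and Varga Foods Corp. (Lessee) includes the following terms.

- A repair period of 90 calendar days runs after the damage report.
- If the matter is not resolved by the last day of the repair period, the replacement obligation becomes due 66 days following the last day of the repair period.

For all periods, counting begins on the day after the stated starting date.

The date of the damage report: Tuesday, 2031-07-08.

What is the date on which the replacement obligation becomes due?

2031-12-11

The last day of the repair period: 90 calendar days after 2031-07-08 is 2031-10-06.
The date on which the replacement obligation becomes due: 2031-10-06 + 66 days = 2031-12-11.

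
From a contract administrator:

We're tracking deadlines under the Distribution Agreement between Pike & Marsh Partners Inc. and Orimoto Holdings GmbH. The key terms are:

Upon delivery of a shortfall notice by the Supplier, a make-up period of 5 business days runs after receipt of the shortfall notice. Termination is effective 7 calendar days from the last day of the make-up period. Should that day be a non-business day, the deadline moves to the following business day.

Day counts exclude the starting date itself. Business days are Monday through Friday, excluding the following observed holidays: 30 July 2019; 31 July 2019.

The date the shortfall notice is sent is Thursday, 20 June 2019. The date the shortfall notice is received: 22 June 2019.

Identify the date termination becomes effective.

5 July 2019

The last day of the make-up period: 5 business days after Saturday, 22 June 2019, skipping weekends — Jun 24, Jun 25, Jun 26, Jun 27, Jun 28 — lands on Friday, 28 June 2019.
Adding 7 calendar days to 28 June 2019 gives 5 July 2019, which is the date termination becomes effective. 5 July 2019 is a Friday and is not a listed holiday, so no roll-forward applies.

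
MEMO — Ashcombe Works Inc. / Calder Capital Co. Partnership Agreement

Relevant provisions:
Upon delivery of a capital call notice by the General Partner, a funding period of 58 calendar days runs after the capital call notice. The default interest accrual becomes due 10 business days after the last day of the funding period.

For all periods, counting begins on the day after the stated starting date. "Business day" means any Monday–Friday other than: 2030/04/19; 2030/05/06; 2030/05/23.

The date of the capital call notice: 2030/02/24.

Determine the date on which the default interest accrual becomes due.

2030/05/08

The last day of the funding period: 2030/02/24 + 58 days = 2030/04/23.
The date on which the default interest accrual becomes due: counting 10 business days from Tuesday, 2030/04/23 (Apr 24, Apr 25, Apr 26, Apr 29, Apr 30, May 1, May 2, May 3, May 7, May 8, skipping weekends and the listed holiday on May 6) reaches Wednesday, 2030/05/08.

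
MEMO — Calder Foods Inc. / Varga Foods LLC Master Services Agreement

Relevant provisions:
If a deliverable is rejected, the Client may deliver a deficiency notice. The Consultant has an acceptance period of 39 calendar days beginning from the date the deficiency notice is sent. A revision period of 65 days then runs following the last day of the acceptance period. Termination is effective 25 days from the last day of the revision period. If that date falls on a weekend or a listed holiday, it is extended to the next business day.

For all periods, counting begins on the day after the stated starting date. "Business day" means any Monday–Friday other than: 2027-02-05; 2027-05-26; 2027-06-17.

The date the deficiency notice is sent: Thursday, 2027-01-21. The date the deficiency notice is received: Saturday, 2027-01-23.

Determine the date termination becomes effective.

Adding 39 calendar days to 2027-01-21 gives 2027-03-01, which is the last day of the acceptance period.
The last day of the revision period: 65 calendar days after 2027-03-01 is 2027-05-05.
The date termination becomes effective: 25 calendar days after 2027-05-05 is 2027-05-30. That falls on a Sunday, so it rolls to the next business day, Monday, 2027-05-31.

2027-05-31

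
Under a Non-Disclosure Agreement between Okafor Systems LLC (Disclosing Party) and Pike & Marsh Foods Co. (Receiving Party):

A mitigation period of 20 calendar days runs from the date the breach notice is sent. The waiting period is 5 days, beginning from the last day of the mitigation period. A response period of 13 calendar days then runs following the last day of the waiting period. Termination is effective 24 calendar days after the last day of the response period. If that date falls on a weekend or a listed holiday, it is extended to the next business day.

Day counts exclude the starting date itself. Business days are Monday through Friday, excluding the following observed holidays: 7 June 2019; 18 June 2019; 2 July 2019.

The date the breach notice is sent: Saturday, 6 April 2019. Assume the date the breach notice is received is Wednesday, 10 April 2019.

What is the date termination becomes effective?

10 June 2019

The last day of the mitigation period: 20 calendar days after 6 April 2019 is 26 April 2019.
The last day of the waiting period: 5 calendar days after 26 April 2019 is 1 May 2019.
Adding 13 calendar days to 1 May 2019 gives 14 May 2019, which is the last day of the response period.
The date termination becomes effective: 14 May 2019 + 24 days = 7 June 2019. That falls on Friday, a listed holiday, so it rolls to the next business day, Monday, 10 June 2019.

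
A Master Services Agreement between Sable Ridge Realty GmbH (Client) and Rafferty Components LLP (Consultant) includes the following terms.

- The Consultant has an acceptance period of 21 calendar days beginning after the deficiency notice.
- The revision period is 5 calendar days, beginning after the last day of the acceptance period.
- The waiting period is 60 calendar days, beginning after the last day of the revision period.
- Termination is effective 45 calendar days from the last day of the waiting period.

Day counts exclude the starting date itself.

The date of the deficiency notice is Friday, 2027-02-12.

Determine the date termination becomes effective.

Adding 21 calendar days to 2027-02-12 gives 2027-03-05, which is the last day of the acceptance period.
Adding 5 calendar days to 2027-03-05 gives 2027-03-10, which is the last day of the revision period.
Adding 60 calendar days to 2027-03-10 gives 2027-05-09, which is the last day of the waiting period.
The date termination becomes effective: 45 calendar days after 2027-05-09 is 2027-06-23.

2027-06-23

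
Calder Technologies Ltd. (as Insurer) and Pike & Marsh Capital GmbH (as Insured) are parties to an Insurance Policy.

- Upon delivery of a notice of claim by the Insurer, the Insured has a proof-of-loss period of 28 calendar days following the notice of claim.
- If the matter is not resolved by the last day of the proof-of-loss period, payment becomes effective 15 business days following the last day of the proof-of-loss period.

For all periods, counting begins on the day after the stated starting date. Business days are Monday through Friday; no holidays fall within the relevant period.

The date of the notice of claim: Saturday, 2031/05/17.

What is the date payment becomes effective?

Adding 28 calendar days to 2031/05/17 gives 2031/06/14, which is the last day of the proof-of-loss period.
The date payment becomes effective: 15 business days after Saturday, 2031/06/14, skipping weekends — Jun 16, Jun 17, Jun 18, Jun 19, …, Jul 2, Jul 3, Jul 4 — lands on Friday, 2031/07/04.

2031/07/04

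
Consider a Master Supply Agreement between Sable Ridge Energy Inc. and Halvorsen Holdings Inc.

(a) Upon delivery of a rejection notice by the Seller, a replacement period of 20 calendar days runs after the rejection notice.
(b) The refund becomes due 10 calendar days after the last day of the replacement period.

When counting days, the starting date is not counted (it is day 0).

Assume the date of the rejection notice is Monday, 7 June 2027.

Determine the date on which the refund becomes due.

The last day of the replacement period: 7 June 2027 + 20 days = 27 June 2027.
The date on which the refund becomes due: 27 June 2027 + 10 days = 7 July 2027.

7 July 2027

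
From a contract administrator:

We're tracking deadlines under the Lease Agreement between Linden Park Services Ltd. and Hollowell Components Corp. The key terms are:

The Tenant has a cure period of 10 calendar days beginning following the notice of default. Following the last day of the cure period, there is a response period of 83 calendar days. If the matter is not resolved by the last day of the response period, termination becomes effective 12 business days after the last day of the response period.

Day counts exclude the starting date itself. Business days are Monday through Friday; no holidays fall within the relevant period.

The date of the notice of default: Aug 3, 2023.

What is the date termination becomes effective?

The last day of the cure period: 10 calendar days after Aug 3, 2023 is Aug 13, 2023.
The last day of the response period: Aug 13, 2023 + 83 days = Nov 4, 2023.
The date termination becomes effective: 12 business days after Saturday, Nov 4, 2023, skipping weekends — Nov 6, Nov 7, Nov 8, Nov 9, …, Nov 17, Nov 20, Nov 21 — lands on Tuesday, Nov 21, 2023.

Nov 21, 2023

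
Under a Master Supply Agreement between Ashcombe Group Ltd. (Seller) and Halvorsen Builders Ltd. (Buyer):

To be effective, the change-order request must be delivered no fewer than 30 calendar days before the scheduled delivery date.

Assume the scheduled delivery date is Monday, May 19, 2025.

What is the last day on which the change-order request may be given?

Counting back 30 calendar days from May 19, 2025 gives Apr 19, 2025.

Apr 19, 2025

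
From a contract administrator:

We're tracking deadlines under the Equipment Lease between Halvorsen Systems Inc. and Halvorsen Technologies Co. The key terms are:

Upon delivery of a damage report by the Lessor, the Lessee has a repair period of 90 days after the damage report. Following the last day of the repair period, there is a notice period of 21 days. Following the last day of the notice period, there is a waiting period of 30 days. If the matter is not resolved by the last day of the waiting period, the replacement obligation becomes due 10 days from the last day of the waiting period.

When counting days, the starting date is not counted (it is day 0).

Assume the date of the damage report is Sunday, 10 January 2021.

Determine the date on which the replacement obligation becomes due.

10 June 2021

Adding 90 calendar days to 10 January 2021 gives 10 April 2021, which is the last day of the repair period.
The last day of the notice period: 21 calendar days after 10 April 2021 is 1 May 2021.
The last day of the waiting period: 1 May 2021 + 30 days = 31 May 2021.
Adding 10 calendar days to 31 May 2021 gives 10 June 2021, which is the date on which the replacement obligation becomes due.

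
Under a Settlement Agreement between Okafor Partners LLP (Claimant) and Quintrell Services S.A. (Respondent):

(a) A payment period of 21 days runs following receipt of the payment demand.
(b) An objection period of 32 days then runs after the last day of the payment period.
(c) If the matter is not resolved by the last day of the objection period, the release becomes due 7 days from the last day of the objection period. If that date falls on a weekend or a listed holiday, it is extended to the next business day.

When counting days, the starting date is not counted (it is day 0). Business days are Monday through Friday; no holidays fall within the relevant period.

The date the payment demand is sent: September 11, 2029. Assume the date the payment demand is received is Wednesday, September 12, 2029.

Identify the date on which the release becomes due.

November 12, 2029

The last day of the payment period: 21 calendar days after September 12, 2029 is October 3, 2029.
The last day of the objection period: 32 calendar days after October 3, 2029 is November 4, 2029.
Adding 7 calendar days to November 4, 2029 gives November 11, 2029, which is the date on which the release becomes due. That falls on a Sunday, so it rolls to the next business day, Monday, November 12, 2029.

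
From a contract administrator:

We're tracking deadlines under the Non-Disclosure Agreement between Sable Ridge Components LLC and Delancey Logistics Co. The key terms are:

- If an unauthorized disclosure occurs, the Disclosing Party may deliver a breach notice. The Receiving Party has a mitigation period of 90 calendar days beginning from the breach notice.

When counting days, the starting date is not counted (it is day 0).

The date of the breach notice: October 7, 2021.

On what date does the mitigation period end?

Adding 90 calendar days to October 7, 2021 gives January 5, 2022, which is the last day of the mitigation period.

January 5, 2022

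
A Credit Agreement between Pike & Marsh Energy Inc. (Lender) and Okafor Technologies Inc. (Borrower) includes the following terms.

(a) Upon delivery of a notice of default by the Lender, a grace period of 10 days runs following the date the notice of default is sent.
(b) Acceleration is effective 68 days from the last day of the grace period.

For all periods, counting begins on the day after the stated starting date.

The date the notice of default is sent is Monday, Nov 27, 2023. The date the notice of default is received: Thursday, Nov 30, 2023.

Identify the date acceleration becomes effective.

Adding 10 calendar days to Nov 27, 2023 gives Dec 7, 2023, which is the last day of the grace period.
The date acceleration becomes effective: Dec 7, 2023 + 68 days = Feb 13, 2024.

Feb 13, 2024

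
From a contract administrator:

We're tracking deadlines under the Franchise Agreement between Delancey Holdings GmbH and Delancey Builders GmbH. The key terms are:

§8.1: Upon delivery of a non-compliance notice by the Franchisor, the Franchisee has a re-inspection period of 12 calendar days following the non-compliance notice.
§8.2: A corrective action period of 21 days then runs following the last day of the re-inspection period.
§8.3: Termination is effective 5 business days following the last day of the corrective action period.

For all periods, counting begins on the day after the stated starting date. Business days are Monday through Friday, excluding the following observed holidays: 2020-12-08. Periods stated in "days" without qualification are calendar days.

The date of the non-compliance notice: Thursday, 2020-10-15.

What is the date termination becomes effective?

2020-11-24

The last day of the re-inspection period: 12 calendar days after 2020-10-15 is 2020-10-27.
The last day of the corrective action period: 2020-10-27 + 21 days = 2020-11-17.
From Tuesday, 2020-11-17, 5 business days (Nov 18, Nov 19, Nov 20, Nov 23, Nov 24, skipping weekends) brings us to Tuesday, 2020-11-24, which is the date termination becomes effective.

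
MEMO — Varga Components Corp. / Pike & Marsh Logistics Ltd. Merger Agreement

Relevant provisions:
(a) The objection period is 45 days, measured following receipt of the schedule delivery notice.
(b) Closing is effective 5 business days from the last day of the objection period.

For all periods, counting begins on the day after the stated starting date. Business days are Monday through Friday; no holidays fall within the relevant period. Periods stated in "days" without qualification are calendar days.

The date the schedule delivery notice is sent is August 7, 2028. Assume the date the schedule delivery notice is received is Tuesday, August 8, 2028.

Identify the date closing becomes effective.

September 29, 2028

Adding 45 calendar days to August 8, 2028 gives September 22, 2028, which is the last day of the objection period.
The date closing becomes effective: 5 business days after Friday, September 22, 2028, skipping weekends — Sep 25, Sep 26, Sep 27, Sep 28, Sep 29 — lands on Friday, September 29, 2028.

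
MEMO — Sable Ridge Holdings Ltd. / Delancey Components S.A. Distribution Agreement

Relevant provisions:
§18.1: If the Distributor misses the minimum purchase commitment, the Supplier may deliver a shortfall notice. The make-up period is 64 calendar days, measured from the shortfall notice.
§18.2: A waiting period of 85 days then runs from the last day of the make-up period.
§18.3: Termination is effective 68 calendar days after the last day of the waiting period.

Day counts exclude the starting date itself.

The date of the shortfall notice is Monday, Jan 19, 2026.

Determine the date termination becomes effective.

Aug 24, 2026

The last day of the make-up period: Jan 19, 2026 + 64 days = Mar 24, 2026.
Adding 85 calendar days to Mar 24, 2026 gives Jun 17, 2026, which is the last day of the waiting period.
The date termination becomes effective: Jun 17, 2026 + 68 days = Aug 24, 2026.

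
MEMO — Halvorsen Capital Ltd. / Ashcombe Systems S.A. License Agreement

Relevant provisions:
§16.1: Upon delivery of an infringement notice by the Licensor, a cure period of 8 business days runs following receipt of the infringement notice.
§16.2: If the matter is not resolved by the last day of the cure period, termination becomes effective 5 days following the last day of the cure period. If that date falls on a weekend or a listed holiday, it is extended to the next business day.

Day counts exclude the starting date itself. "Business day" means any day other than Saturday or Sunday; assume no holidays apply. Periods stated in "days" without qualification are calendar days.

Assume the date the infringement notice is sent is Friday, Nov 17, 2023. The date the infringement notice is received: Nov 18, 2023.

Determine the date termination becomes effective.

From Saturday, Nov 18, 2023, 8 business days (Nov 20, Nov 21, Nov 22, Nov 23, Nov 24, Nov 27, Nov 28, Nov 29, skipping weekends) brings us to Wednesday, Nov 29, 2023, which is the last day of the cure period.
The date termination becomes effective: Nov 29, 2023 + 5 days = Dec 4, 2023. Dec 4, 2023 is a Monday, so no roll-forward applies.

Dec 4, 2023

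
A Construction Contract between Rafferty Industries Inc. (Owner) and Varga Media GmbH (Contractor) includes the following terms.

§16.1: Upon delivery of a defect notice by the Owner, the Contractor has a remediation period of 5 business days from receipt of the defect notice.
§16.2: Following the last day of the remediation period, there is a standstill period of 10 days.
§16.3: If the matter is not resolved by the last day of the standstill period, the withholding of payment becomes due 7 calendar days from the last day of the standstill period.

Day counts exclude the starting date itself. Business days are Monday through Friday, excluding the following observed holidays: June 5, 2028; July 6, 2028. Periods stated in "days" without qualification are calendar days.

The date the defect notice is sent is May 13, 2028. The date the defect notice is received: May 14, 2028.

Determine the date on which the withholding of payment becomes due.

June 5, 2028

From Sunday, May 14, 2028, 5 business days (May 15, May 16, May 17, May 18, May 19, skipping weekends) brings us to Friday, May 19, 2028, which is the last day of the remediation period.
Adding 10 calendar days to May 19, 2028 gives May 29, 2028, which is the last day of the standstill period.
Adding 7 calendar days to May 29, 2028 gives June 5, 2028, which is the date on which the withholding of payment becomes due.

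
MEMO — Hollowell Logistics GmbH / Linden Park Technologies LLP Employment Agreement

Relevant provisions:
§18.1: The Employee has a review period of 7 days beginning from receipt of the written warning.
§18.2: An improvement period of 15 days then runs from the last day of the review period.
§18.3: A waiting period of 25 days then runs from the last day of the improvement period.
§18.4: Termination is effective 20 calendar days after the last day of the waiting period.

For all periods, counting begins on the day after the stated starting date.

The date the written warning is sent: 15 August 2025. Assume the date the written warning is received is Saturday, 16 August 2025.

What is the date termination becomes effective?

The last day of the review period: 16 August 2025 + 7 days = 23 August 2025.
The last day of the improvement period: 15 calendar days after 23 August 2025 is 7 September 2025.
Adding 25 calendar days to 7 September 2025 gives 2 October 2025, which is the last day of the waiting period.
Adding 20 calendar days to 2 October 2025 gives 22 October 2025, which is the date termination becomes effective.

22 October 2025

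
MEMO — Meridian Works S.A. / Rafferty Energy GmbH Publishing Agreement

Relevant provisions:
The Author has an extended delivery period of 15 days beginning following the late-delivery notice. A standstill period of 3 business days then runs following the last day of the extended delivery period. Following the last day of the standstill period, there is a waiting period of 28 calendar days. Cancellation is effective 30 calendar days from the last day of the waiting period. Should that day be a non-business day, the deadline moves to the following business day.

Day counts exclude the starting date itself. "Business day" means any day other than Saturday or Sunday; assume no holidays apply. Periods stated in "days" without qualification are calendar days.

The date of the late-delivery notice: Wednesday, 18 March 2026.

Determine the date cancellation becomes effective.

4 June 2026

The last day of the extended delivery period: 18 March 2026 + 15 days = 2 April 2026.
From Thursday, 2 April 2026, 3 business days (Apr 3, Apr 6, Apr 7, skipping weekends) brings us to Tuesday, 7 April 2026, which is the last day of the standstill period.
The last day of the waiting period: 7 April 2026 + 28 days = 5 May 2026.
The date cancellation becomes effective: 30 calendar days after 5 May 2026 is 4 June 2026. 4 June 2026 is a Thursday, so no roll-forward applies.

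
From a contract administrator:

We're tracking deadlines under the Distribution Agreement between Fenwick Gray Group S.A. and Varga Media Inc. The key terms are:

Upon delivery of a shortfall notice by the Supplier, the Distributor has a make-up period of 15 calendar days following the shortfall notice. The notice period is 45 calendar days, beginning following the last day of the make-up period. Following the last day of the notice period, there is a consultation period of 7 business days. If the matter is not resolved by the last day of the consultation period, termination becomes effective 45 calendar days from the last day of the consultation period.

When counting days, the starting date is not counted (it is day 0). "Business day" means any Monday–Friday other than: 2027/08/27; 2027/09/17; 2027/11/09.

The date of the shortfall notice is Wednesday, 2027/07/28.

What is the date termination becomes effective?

2027/11/19

Adding 15 calendar days to 2027/07/28 gives 2027/08/12, which is the last day of the make-up period.
The last day of the notice period: 45 calendar days after 2027/08/12 is 2027/09/26.
From Sunday, 2027/09/26, 7 business days (Sep 27, Sep 28, Sep 29, Sep 30, Oct 1, Oct 4, Oct 5, skipping weekends) brings us to Tuesday, 2027/10/05, which is the last day of the consultation period.
The date termination becomes effective: 2027/10/05 + 45 days = 2027/11/19.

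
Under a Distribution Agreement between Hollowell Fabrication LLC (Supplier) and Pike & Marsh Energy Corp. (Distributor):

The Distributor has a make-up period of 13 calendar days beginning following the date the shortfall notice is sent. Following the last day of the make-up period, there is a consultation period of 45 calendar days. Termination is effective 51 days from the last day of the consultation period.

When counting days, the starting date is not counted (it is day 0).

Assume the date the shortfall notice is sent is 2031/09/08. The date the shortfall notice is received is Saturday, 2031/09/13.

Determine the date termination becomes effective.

The last day of the make-up period: 2031/09/08 + 13 days = 2031/09/21.
The last day of the consultation period: 2031/09/21 + 45 days = 2031/11/05.
The date termination becomes effective: 2031/11/05 + 51 days = 2031/12/26.

2031/12/26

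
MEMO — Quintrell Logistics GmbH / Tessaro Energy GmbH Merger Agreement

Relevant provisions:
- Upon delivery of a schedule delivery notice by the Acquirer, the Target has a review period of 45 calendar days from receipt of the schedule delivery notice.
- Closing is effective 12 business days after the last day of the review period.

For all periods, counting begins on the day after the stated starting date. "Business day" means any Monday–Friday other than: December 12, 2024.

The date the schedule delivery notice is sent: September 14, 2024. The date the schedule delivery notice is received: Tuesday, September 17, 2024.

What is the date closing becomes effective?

November 19, 2024

Adding 45 calendar days to September 17, 2024 gives November 1, 2024, which is the last day of the review period.
From Friday, November 1, 2024, 12 business days (Nov 4, Nov 5, Nov 6, Nov 7, …, Nov 15, Nov 18, Nov 19, skipping weekends) brings us to Tuesday, November 19, 2024, which is the date closing becomes effective.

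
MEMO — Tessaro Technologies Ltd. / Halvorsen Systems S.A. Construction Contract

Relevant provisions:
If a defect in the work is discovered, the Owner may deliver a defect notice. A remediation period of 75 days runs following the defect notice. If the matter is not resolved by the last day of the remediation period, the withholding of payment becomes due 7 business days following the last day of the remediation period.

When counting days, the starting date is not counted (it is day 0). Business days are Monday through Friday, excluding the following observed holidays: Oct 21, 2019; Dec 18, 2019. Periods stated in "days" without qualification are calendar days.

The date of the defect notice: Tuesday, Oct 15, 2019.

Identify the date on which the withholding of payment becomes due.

Jan 7, 2020

The last day of the remediation period: 75 calendar days after Oct 15, 2019 is Dec 29, 2019.
The date on which the withholding of payment becomes due: 7 business days after Sunday, Dec 29, 2019, skipping weekends — Dec 30, Dec 31, Jan 1, Jan 2, Jan 3, Jan 6, Jan 7 — lands on Tuesday, Jan 7, 2020.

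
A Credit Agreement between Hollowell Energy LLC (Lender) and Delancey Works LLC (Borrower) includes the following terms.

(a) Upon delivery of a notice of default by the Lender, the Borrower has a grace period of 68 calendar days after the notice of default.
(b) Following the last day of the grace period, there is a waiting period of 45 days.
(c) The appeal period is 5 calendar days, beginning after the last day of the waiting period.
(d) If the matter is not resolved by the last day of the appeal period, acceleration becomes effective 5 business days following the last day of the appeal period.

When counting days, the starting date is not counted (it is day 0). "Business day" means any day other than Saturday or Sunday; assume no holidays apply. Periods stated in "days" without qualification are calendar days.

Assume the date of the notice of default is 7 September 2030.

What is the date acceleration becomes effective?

The last day of the grace period: 7 September 2030 + 68 days = 14 November 2030.
The last day of the waiting period: 14 November 2030 + 45 days = 29 December 2030.
Adding 5 calendar days to 29 December 2030 gives 3 January 2031, which is the last day of the appeal period.
The date acceleration becomes effective: counting 5 business days from Friday, 3 January 2031 (Jan 6, Jan 7, Jan 8, Jan 9, Jan 10, skipping weekends) reaches Friday, 10 January 2031.

10 January 2031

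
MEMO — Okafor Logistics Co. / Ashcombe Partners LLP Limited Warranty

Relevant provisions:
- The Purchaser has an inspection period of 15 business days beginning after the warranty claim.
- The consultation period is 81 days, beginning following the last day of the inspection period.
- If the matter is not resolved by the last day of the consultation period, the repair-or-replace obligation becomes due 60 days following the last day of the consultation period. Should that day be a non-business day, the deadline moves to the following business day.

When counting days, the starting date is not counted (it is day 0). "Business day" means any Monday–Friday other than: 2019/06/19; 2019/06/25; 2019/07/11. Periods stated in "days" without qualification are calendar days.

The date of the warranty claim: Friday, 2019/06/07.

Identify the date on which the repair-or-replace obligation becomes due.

2019/11/20

The last day of the inspection period: counting 15 business days from Friday, 2019/06/07 (Jun 10, Jun 11, Jun 12, Jun 13, …, Jun 28, Jul 1, Jul 2, skipping weekends and the listed holidays on Jun 19, Jun 25) reaches Tuesday, 2019/07/02.
The last day of the consultation period: 2019/07/02 + 81 days = 2019/09/21.
The date on which the repair-or-replace obligation becomes due: 60 calendar days after 2019/09/21 is 2019/11/20. 2019/11/20 is a Wednesday and is not a listed holiday, so no roll-forward applies.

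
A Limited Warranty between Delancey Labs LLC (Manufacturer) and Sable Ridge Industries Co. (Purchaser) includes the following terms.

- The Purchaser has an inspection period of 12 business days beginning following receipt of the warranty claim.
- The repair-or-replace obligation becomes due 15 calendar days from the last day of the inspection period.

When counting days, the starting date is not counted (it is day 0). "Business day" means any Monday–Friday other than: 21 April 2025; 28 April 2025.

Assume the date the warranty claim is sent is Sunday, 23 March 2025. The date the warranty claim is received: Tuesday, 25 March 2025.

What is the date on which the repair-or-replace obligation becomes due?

From Tuesday, 25 March 2025, 12 business days (Mar 26, Mar 27, Mar 28, Mar 31, …, Apr 8, Apr 9, Apr 10, skipping weekends) brings us to Thursday, 10 April 2025, which is the last day of the inspection period.
The date on which the repair-or-replace obligation becomes due: 10 April 2025 + 15 days = 25 April 2025.

25 April 2025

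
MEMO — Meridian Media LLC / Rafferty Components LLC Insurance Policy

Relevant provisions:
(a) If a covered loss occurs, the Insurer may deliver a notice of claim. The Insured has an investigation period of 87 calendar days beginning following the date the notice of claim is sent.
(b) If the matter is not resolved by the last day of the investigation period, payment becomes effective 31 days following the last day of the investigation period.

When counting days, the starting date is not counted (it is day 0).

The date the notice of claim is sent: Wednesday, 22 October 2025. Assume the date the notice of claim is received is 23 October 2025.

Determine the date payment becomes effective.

Adding 87 calendar days to 22 October 2025 gives 17 January 2026, which is the last day of the investigation period.
The date payment becomes effective: 17 January 2026 + 31 days = 17 February 2026.

17 February 2026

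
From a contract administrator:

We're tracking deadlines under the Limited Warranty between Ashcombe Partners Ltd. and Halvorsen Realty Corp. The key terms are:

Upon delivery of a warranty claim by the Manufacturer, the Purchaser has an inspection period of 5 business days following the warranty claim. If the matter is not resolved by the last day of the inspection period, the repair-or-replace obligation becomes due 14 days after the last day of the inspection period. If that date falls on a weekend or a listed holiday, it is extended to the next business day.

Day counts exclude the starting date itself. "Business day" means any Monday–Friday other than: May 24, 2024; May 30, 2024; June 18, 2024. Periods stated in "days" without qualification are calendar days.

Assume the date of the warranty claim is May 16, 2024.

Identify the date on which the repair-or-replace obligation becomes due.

The last day of the inspection period: 5 business days after Thursday, May 16, 2024, skipping weekends — May 17, May 20, May 21, May 22, May 23 — lands on Thursday, May 23, 2024.
Adding 14 calendar days to May 23, 2024 gives June 6, 2024, which is the date on which the repair-or-replace obligation becomes due. June 6, 2024 is a Thursday and is not a listed holiday, so no roll-forward applies.

June 6, 2024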